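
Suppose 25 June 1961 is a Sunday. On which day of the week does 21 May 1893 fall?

Count forward from the earlier date (May 21, 1893) to the later (June 25, 1961):
Day-of-year of May 21, 1893: 141.
Day-of-year of June 25, 1961: 176.
1893 has 365 days, so 365 − 141 = 224 days remain in 1893.
Full years 1894–1960: 51 common + 16 leap = 51×365 + 16×366 = 24471 days.
Total: 224 + 24471 + 176 = 24871 days.
24871 is a multiple of 7, so 21 May 1893 falls on the same weekday: Sunday.

Sunday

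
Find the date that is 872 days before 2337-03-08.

2334-10-18

Count 872 days before March 8, 2337:
October 18, 2334 → October 18, 2335: 365 days.
October 18, 2335 → October 18, 2336: 366 days (2336 is a leap year).
October 2336: 31 − 18 = 13 days remain.
Then November (30), December (31), January (31), February 2337 (28): 30 + 31 + 31 + 28 = 120 days.
March 1–8, 2337: 8 days.
Residual: 141 days.
Total: 872 days.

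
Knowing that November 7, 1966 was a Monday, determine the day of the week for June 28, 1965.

Count forward from the earlier date (June 28, 1965) to the later (November 7, 1966):
Day-of-year of June 28, 1965: 179.
Day-of-year of November 7, 1966: 311.
1965 has 365 days, so 365 − 179 = 186 days remain in 1965.
Total: 186 + 311 = 497 days.
497 is a multiple of 7, so June 28, 1965 falls on the same weekday: Monday.

Monday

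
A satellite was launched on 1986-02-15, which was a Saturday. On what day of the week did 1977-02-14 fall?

Count forward from the earlier date (February 14, 1977) to the later (February 15, 1986):
Day-of-year of February 14, 1977: 45.
Day-of-year of February 15, 1986: 46.
1977 has 365 days, so 365 − 45 = 320 days remain in 1977.
Full years 1978–1985: 6 common + 2 leap = 6×365 + 2×366 = 2922 days.
Total: 320 + 2922 + 46 = 3288 days.
3288 mod 7 = 5, so 5 days before Saturday is Monday.

Monday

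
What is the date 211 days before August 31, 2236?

February 2, 2236

Count 211 days before August 31, 2236:
February 2236: 29 − 2 = 27 days remain (2236 is a leap year, so February has 29 days).
Then March (31), April (30), May (31), June (30), July (31): 31 + 30 + 31 + 30 + 31 = 153 days.
August 1–31, 2236: 31 days.
Total: 27 + 153 + 31 = 211 days.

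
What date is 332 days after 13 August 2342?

11 July 2343

Count 332 days after August 13, 2342:
August 2342: 31 − 13 = 18 days remain.
Then 10 full months totalling 303 days.
July 1–11, 2343: 11 days.
Residual: 332 days.
Total: 332 days.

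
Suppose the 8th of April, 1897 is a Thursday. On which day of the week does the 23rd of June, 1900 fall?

Saturday

Day-of-year of April 8, 1897: 98.
Day-of-year of June 23, 1900: 174.
1897 has 365 days, so 365 − 98 = 267 days remain in 1897.
Full years: 1898: 365; 1899: 365. Sum = 730.
Total: 267 + 730 + 174 = 1171 days.
1171 mod 7 = 2, so 2 days after Thursday is Saturday.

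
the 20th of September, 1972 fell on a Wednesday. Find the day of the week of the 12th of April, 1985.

Day-of-year of September 20, 1972: 264.
Day-of-year of April 12, 1985: 102.
1972 has 366 days, so 366 − 264 = 102 days remain in 1972.
Full years 1973–1984: 9 common + 3 leap = 9×365 + 3×366 = 4383 days.
Total: 102 + 4383 + 102 = 4587 days.
4587 mod 7 = 2, so 2 days after Wednesday is Friday.

Friday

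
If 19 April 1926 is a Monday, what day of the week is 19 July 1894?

Count forward from the earlier date (July 19, 1894) to the later (April 19, 1926):
From July 19, 1894 to July 19, 1925: 31 years, of which 7 contain a Feb 29 — 24×365 + 7×366 = 11322 days.
(1900 is not a leap year (divisible by 100 but not 400).)
July 1925: 31 − 19 = 12 days remain.
Then August (31), September (30), October (31), November (30), December (31), January (31), February 1926 (28), March (31): 31 + 30 + 31 + 30 + 31 + 31 + 28 + 31 = 243 days.
April 1–19, 1926: 19 days.
Residual: 274 days.
Total: 11596 days.
11596 mod 7 = 4, so 4 days before Monday is Thursday.

Thursday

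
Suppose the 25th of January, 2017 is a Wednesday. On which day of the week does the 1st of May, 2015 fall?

Friday

Count forward from the earlier date (May 1, 2015) to the later (January 25, 2017):
May 2015: 31 − 1 = 30 days remain.
Then 19 full months totalling 580 days.
January 1–25, 2017: 25 days.
Total: 30 + 580 + 25 = 635 days.
635 mod 7 = 5, so 5 days before Wednesday is Friday.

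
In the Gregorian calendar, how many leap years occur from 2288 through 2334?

11

Years divisible by 4 in [2288, 2334]: 2288, 2292, 2296, 2300, 2304, 2308, 2312, 2316, 2320, 2324, 2328, 2332.
Of these, 2300 is divisible by 100 but not 400, so not leap.
Leap years: 12 − 1 = 11.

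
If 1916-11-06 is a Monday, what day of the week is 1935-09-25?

Wednesday

From November 6, 1916 to November 6, 1934: 18 years, of which 4 contain a Feb 29 — 14×365 + 4×366 = 6574 days.
November 1934: 30 − 6 = 24 days remain.
Then 9 full months totalling 274 days.
September 1–25, 1935: 25 days.
Residual: 323 days.
Total: 6897 days.
6897 mod 7 = 2, so 2 days after Monday is Wednesday.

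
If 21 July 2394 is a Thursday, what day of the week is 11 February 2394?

Count forward from the earlier date (February 11, 2394) to the later (July 21, 2394):
February 2394: 28 − 11 = 17 days remain (2394 is not a leap year, so February has 28 days).
Then March (31), April (30), May (31), June (30): 31 + 30 + 31 + 30 = 122 days.
July 1–21, 2394: 21 days.
Total: 17 + 122 + 21 = 160 days.
160 mod 7 = 6, so 6 days before Thursday is Friday.

Friday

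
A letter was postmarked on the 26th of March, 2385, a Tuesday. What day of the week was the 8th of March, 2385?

Count forward from the earlier date (March 8, 2385) to the later (March 26, 2385):
Within March 2385: 26 − 8 = 18 days.
18 mod 7 = 4, so 4 days before Tuesday is Friday.

Friday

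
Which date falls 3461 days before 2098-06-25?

2089-01-02

Count 3461 days before June 25, 2098:
From January 2, 2089 to January 2, 2098: 9 years, of which 2 contain a Feb 29 — 7×365 + 2×366 = 3287 days.
January 2098: 31 − 2 = 29 days remain.
Then February 2098 (28), March (31), April (30), May (31): 28 + 31 + 30 + 31 = 120 days.
June 1–25, 2098: 25 days.
Residual: 174 days.
Total: 3461 days.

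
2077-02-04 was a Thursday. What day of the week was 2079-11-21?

Tuesday

February 2077: 28 − 4 = 24 days remain (2077 is not a leap year, so February has 28 days).
Then 32 full months totalling 975 days.
November 1–21, 2079: 21 days.
Total: 24 + 975 + 21 = 1020 days.
1020 mod 7 = 5, so 5 days after Thursday is Tuesday.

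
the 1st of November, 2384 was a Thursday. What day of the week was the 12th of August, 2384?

Sunday

Count forward from the earlier date (August 12, 2384) to the later (November 1, 2384):
August 2384: 31 − 12 = 19 days remain.
Then September (30), October (31): 30 + 31 = 61 days.
November 1, 2384: 1 day.
Total: 19 + 61 + 1 = 81 days.
81 mod 7 = 4, so 4 days before Thursday is Sunday.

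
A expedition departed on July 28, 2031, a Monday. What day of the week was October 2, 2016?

Sunday

Count forward from the earlier date (October 2, 2016) to the later (July 28, 2031):
From October 2, 2016 to October 2, 2030: 14 years, of which 3 contain a Feb 29 — 11×365 + 3×366 = 5113 days.
October 2030: 31 − 2 = 29 days remain.
Then November (30), December (31), January (31), February 2031 (28), March (31), April (30), May (31), June (30): 30 + 31 + 31 + 28 + 31 + 30 + 31 + 30 = 242 days.
July 1–28, 2031: 28 days.
Residual: 299 days.
Total: 5412 days.
5412 mod 7 = 1, so 1 day before Monday is Sunday.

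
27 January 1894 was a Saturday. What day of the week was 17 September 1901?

Day-of-year of January 27, 1894: 27.
Day-of-year of September 17, 1901: 260.
1894 has 365 days, so 365 − 27 = 338 days remain in 1894.
Full years: 1895: 365; 1896: 366; 1897: 365; 1898: 365; 1899: 365; 1900: 365. Sum = 2191.
Total: 338 + 2191 + 260 = 2789 days.
2789 mod 7 = 3, so 3 days after Saturday is Tuesday.

Tuesday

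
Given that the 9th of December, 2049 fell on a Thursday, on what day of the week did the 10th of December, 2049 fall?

Within December 2049: 10 − 9 = 1 day.
1 mod 7 = 1, so 1 day after Thursday is Friday.

Friday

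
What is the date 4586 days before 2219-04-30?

2206-10-09

Count 4586 days before April 30, 2219:
Day-of-year of October 9, 2206: 282.
Day-of-year of April 30, 2219: 120.
2206 has 365 days, so 365 − 282 = 83 days remain in 2206.
Full years 2207–2218: 9 common + 3 leap = 9×365 + 3×366 = 4383 days.
Total: 83 + 4383 + 120 = 4586 days.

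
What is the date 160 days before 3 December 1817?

26 June 1817

Count 160 days before December 3, 1817:
June 1817: 30 − 26 = 4 days remain.
Then July (31), August (31), September (30), October (31), November (30): 31 + 31 + 30 + 31 + 30 = 153 days.
December 1–3, 1817: 3 days.
Total: 4 + 153 + 3 = 160 days.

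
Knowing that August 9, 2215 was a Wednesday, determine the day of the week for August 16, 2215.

Within August 2215: 16 − 9 = 7 days.
7 is a multiple of 7, so August 16, 2215 falls on the same weekday: Wednesday.

Wednesday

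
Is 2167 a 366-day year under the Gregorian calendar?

No

2167 is not a leap year.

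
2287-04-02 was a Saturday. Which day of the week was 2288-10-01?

April 2, 2287 → April 2, 2288: 366 days (2288 is a leap year).
April 2288: 30 − 2 = 28 days remain.
Then May (31), June (30), July (31), August (31), September (30): 31 + 30 + 31 + 31 + 30 = 153 days.
October 1, 2288: 1 day.
Residual: 182 days.
Total: 548 days.
548 mod 7 = 2, so 2 days after Saturday is Monday.

Monday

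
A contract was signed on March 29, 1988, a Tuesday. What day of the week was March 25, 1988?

Count forward from the earlier date (March 25, 1988) to the later (March 29, 1988):
Within March 1988: 29 − 25 = 4 days.
4 mod 7 = 4, so 4 days before Tuesday is Friday.

Friday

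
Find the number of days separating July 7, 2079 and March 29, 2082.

Day-of-year of July 7, 2079: 188.
Day-of-year of March 29, 2082: 88.
2079 has 365 days, so 365 − 188 = 177 days remain in 2079.
Full years: 2080: 366; 2081: 365. Sum = 731.
Total: 177 + 731 + 88 = 996 days.

996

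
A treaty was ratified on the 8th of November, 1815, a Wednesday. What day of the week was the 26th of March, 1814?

Count forward from the earlier date (March 26, 1814) to the later (November 8, 1815):
March 1814: 31 − 26 = 5 days remain.
Then 19 full months totalling 579 days.
November 1–8, 1815: 8 days.
Total: 5 + 579 + 8 = 592 days.
592 mod 7 = 4, so 4 days before Wednesday is Saturday.

Saturday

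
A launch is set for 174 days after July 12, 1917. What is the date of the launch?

January 2, 1918

Count 174 days after July 12, 1917:
Day-of-year of July 12, 1917: 193.
Day-of-year of January 2, 1918: 2.
1917 has 365 days, so 365 − 193 = 172 days remain in 1917.
Total: 172 + 2 = 174 days.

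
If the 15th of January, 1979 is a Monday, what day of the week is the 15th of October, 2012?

Day-of-year of January 15, 1979: 15.
Day-of-year of October 15, 2012: 289.
1979 has 365 days, so 365 − 15 = 350 days remain in 1979.
Full years 1980–2011: 24 common + 8 leap = 24×365 + 8×366 = 11688 days.
Total: 350 + 11688 + 289 = 12327 days.
12327 is a multiple of 7, so the 15th of October, 2012 falls on the same weekday: Monday.

Monday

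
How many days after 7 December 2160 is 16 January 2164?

Day-of-year of December 7, 2160: 342.
Day-of-year of January 16, 2164: 16.
2160 has 366 days, so 366 − 342 = 24 days remain in 2160.
Full years: 2161: 365; 2162: 365; 2163: 365. Sum = 1095.
Total: 24 + 1095 + 16 = 1135 days.

1135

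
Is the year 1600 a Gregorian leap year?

Yes

1600 is a leap year (divisible by 400).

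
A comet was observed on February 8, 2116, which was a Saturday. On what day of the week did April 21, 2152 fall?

Day-of-year of February 8, 2116: 39.
Day-of-year of April 21, 2152: 112.
2116 has 366 days, so 366 − 39 = 327 days remain in 2116.
Full years 2117–2151: 27 common + 8 leap = 27×365 + 8×366 = 12783 days.
Total: 327 + 12783 + 112 = 13222 days.
13222 mod 7 = 6, so 6 days after Saturday is Friday.

Friday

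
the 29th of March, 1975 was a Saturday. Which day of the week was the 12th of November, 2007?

Monday

From March 29, 1975 to March 29, 2007: 32 years, of which 8 contain a Feb 29 — 24×365 + 8×366 = 11688 days.
(2000 is a leap year (divisible by 400).)
March 2007: 31 − 29 = 2 days remain.
Then April (30), May (31), June (30), July (31), August (31), September (30), October (31): 30 + 31 + 30 + 31 + 31 + 30 + 31 = 214 days.
November 1–12, 2007: 12 days.
Residual: 228 days.
Total: 11916 days.
11916 mod 7 = 2, so 2 days after Saturday is Monday.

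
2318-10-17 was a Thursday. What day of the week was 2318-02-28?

Count forward from the earlier date (February 28, 2318) to the later (October 17, 2318):
February 2318: 28 − 28 = 0 days remain (2318 is not a leap year, so February has 28 days).
Then March (31), April (30), May (31), June (30), July (31), August (31), September (30): 31 + 30 + 31 + 30 + 31 + 31 + 30 = 214 days.
October 1–17, 2318: 17 days.
Total: 0 + 214 + 17 = 231 days.
231 is a multiple of 7, so 2318-02-28 falls on the same weekday: Thursday.

Thursday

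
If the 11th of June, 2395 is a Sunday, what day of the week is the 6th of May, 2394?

Friday

Count forward from the earlier date (May 6, 2394) to the later (June 11, 2395):
Day-of-year of May 6, 2394: 126.
Day-of-year of June 11, 2395: 162.
2394 has 365 days, so 365 − 126 = 239 days remain in 2394.
Total: 239 + 162 = 401 days.
401 mod 7 = 2, so 2 days before Sunday is Friday.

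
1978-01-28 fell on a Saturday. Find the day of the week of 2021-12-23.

From January 28, 1978 to January 28, 2021: 43 years, of which 11 contain a Feb 29 — 32×365 + 11×366 = 15706 days.
(2000 is a leap year (divisible by 400).)
January 2021: 31 − 28 = 3 days remain.
Then 10 full months totalling 303 days.
December 1–23, 2021: 23 days.
Residual: 329 days.
Total: 16035 days.
16035 mod 7 = 5, so 5 days after Saturday is Thursday.

Thursday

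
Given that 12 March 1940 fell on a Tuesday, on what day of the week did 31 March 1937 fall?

Wednesday

Count forward from the earlier date (March 31, 1937) to the later (March 12, 1940):
March 31, 1937 → March 31, 1938: 365 days.
March 31, 1938 → March 31, 1939: 365 days.
March 1939: 31 − 31 = 0 days remain.
Then 11 full months totalling 335 days.
March 1–12, 1940: 12 days.
Residual: 347 days.
Total: 1077 days.
1077 mod 7 = 6, so 6 days before Tuesday is Wednesday.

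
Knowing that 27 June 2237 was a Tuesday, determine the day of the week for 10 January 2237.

Count forward from the earlier date (January 10, 2237) to the later (June 27, 2237):
January 2237: 31 − 10 = 21 days remain.
Then February 2237 (28), March (31), April (30), May (31): 28 + 31 + 30 + 31 = 120 days.
June 1–27, 2237: 27 days.
Total: 21 + 120 + 27 = 168 days.
168 is a multiple of 7, so 10 January 2237 falls on the same weekday: Tuesday.

Tuesday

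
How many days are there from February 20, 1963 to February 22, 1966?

1098

February 20, 1963 → February 20, 1964: 365 days.
February 20, 1964 → February 20, 1965: 366 days (1964 is a leap year).
February 20, 1965 → February 20, 1966: 365 days.
Within February 1966: 22 − 20 = 2 days.
Total: 1098 days.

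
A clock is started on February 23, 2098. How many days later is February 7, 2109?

Day-of-year of February 23, 2098: 54.
Day-of-year of February 7, 2109: 38.
2098 has 365 days, so 365 − 54 = 311 days remain in 2098.
Full years 2099–2108: 8 common + 2 leap = 8×365 + 2×366 = 3652 days.
Total: 311 + 3652 + 38 = 4001 days.

4001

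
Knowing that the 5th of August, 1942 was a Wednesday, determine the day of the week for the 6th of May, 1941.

Tuesday

Count forward from the earlier date (May 6, 1941) to the later (August 5, 1942):
Day-of-year of May 6, 1941: 126.
Day-of-year of August 5, 1942: 217.
1941 has 365 days, so 365 − 126 = 239 days remain in 1941.
Total: 239 + 217 = 456 days.
456 mod 7 = 1, so 1 day before Wednesday is Tuesday.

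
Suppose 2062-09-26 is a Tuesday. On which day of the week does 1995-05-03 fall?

Count forward from the earlier date (May 3, 1995) to the later (September 26, 2062):
From May 3, 1995 to May 3, 2062: 67 years, of which 17 contain a Feb 29 — 50×365 + 17×366 = 24472 days.
(2000 is a leap year (divisible by 400).)
May 2062: 31 − 3 = 28 days remain.
Then June (30), July (31), August (31): 30 + 31 + 31 = 92 days.
September 1–26, 2062: 26 days.
Residual: 146 days.
Total: 24618 days.
24618 mod 7 = 6, so 6 days before Tuesday is Wednesday.

Wednesday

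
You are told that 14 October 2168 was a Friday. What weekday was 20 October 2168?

Within October 2168: 20 − 14 = 6 days.
6 mod 7 = 6, so 6 days after Friday is Thursday.

Thursday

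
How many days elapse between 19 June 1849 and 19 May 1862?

From June 19, 1849 to June 19, 1861: 12 years, of which 3 contain a Feb 29 — 9×365 + 3×366 = 4383 days.
June 1861: 30 − 19 = 11 days remain.
Then 10 full months totalling 304 days.
May 1–19, 1862: 19 days.
Residual: 334 days.
Total: 4717 days.

4717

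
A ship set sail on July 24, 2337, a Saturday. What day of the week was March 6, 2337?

Saturday

Count forward from the earlier date (March 6, 2337) to the later (July 24, 2337):
March 2337: 31 − 6 = 25 days remain.
Then April (30), May (31), June (30): 30 + 31 + 30 = 91 days.
July 1–24, 2337: 24 days.
Total: 25 + 91 + 24 = 140 days.
140 is a multiple of 7, so March 6, 2337 falls on the same weekday: Saturday.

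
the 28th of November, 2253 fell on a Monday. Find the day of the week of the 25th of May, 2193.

Saturday

Count forward from the earlier date (May 25, 2193) to the later (November 28, 2253):
Day-of-year of May 25, 2193: 145.
Day-of-year of November 28, 2253: 332.
2193 has 365 days, so 365 − 145 = 220 days remain in 2193.
Full years 2194–2252: 45 common + 14 leap = 45×365 + 14×366 = 21549 days.
Total: 220 + 21549 + 332 = 22101 days.
22101 mod 7 = 2, so 2 days before Monday is Saturday.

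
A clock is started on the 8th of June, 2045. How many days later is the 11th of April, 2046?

Day-of-year of June 8, 2045: 159.
Day-of-year of April 11, 2046: 101.
2045 has 365 days, so 365 − 159 = 206 days remain in 2045.
Total: 206 + 101 = 307 days.

307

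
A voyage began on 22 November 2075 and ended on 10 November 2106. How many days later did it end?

11310

Day-of-year of November 22, 2075: 326.
Day-of-year of November 10, 2106: 314.
2075 has 365 days, so 365 − 326 = 39 days remain in 2075.
Full years 2076–2105: 23 common + 7 leap = 23×365 + 7×366 = 10957 days.
Total: 39 + 10957 + 314 = 11310 days.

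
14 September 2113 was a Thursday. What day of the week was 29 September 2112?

Thursday

Count forward from the earlier date (September 29, 2112) to the later (September 14, 2113):
Day-of-year of September 29, 2112: 273.
Day-of-year of September 14, 2113: 257.
2112 has 366 days, so 366 − 273 = 93 days remain in 2112.
Total: 93 + 257 = 350 days.
350 is a multiple of 7, so 29 September 2112 falls on the same weekday: Thursday.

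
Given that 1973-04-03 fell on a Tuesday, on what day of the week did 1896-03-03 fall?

Count forward from the earlier date (March 3, 1896) to the later (April 3, 1973):
Day-of-year of March 3, 1896: 63.
Day-of-year of April 3, 1973: 93.
1896 has 366 days, so 366 − 63 = 303 days remain in 1896.
Full years 1897–1972: 58 common + 18 leap = 58×365 + 18×366 = 27758 days.
Total: 303 + 27758 + 93 = 28154 days.
28154 is a multiple of 7, so 1896-03-03 falls on the same weekday: Tuesday.

Tuesday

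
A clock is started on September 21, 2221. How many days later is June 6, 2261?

From September 21, 2221 to September 21, 2260: 39 years, of which 10 contain a Feb 29 — 29×365 + 10×366 = 14245 days.
September 2260: 30 − 21 = 9 days remain.
Then October (31), November (30), December (31), January (31), February 2261 (28), March (31), April (30), May (31): 31 + 30 + 31 + 31 + 28 + 31 + 30 + 31 = 243 days.
June 1–6, 2261: 6 days.
Residual: 258 days.
Total: 14503 days.

14503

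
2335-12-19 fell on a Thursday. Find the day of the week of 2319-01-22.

Count forward from the earlier date (January 22, 2319) to the later (December 19, 2335):
From January 22, 2319 to January 22, 2335: 16 years, of which 4 contain a Feb 29 — 12×365 + 4×366 = 5844 days.
January 2335: 31 − 22 = 9 days remain.
Then 10 full months totalling 303 days.
December 1–19, 2335: 19 days.
Residual: 331 days.
Total: 6175 days.
6175 mod 7 = 1, so 1 day before Thursday is Wednesday.

Wednesday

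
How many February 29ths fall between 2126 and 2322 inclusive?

47

Years divisible by 4: 2128, 2132, …, 2320 — 49 in all.
Of these, 2200, 2300 are divisible by 100 but not 400, so not leap.
Leap years: 49 − 2 = 47.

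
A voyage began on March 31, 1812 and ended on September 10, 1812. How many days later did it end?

163

March 1812: 31 − 31 = 0 days remain.
Then April (30), May (31), June (30), July (31), August (31): 30 + 31 + 30 + 31 + 31 = 153 days.
September 1–10, 1812: 10 days.
Total: 0 + 153 + 10 = 163 days.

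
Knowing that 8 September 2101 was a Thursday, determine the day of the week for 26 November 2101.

September 2101: 30 − 8 = 22 days remain.
Then October (31): 31 days.
November 1–26, 2101: 26 days.
Total: 22 + 31 + 26 = 79 days.
79 mod 7 = 2, so 2 days after Thursday is Saturday.

Saturday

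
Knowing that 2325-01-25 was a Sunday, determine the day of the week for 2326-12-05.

January 2325: 31 − 25 = 6 days remain.
Then 22 full months totalling 668 days.
December 1–5, 2326: 5 days.
Total: 6 + 668 + 5 = 679 days.
679 is a multiple of 7, so 2326-12-05 falls on the same weekday: Sunday.

Sunday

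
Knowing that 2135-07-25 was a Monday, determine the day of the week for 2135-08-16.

July 2135: 31 − 25 = 6 days remain.
August 1–16, 2135: 16 days.
Total: 6 + 16 = 22 days.
22 mod 7 = 1, so 1 day after Monday is Tuesday.

Tuesday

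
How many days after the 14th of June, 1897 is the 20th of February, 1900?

981

June 14, 1897 → June 14, 1898: 365 days.
June 14, 1898 → June 14, 1899: 365 days.
June 1899: 30 − 14 = 16 days remain.
Then July (31), August (31), September (30), October (31), November (30), December (31), January (31): 31 + 31 + 30 + 31 + 30 + 31 + 31 = 215 days.
February 1–20, 1900: 20 days (1900 is not a leap year (divisible by 100 but not 400)).
Residual: 251 days.
Total: 981 days.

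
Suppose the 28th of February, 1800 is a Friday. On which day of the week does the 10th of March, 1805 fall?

Sunday

Day-of-year of February 28, 1800: 59.
Day-of-year of March 10, 1805: 69.
1800 has 365 days, so 365 − 59 = 306 days remain in 1800.
Full years: 1801: 365; 1802: 365; 1803: 365; 1804: 366. Sum = 1461.
Total: 306 + 1461 + 69 = 1836 days.
1836 mod 7 = 2, so 2 days after Friday is Sunday.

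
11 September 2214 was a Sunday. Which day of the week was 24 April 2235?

From September 11, 2214 to September 11, 2234: 20 years, of which 5 contain a Feb 29 — 15×365 + 5×366 = 7305 days.
September 2234: 30 − 11 = 19 days remain.
Then October (31), November (30), December (31), January (31), February 2235 (28), March (31): 31 + 30 + 31 + 31 + 28 + 31 = 182 days.
April 1–24, 2235: 24 days.
Residual: 225 days.
Total: 7530 days.
7530 mod 7 = 5, so 5 days after Sunday is Friday.

Friday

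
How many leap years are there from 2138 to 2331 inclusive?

46

Years divisible by 4: 2140, 2144, …, 2328 — 48 in all.
Of these, 2200, 2300 are divisible by 100 but not 400, so not leap.
Leap years: 48 − 2 = 46.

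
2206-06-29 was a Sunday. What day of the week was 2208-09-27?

June 29, 2206 → June 29, 2207: 365 days.
June 29, 2207 → June 29, 2208: 366 days (2208 is a leap year).
June 2208: 30 − 29 = 1 day remains.
Then July (31), August (31): 31 + 31 = 62 days.
September 1–27, 2208: 27 days.
Residual: 90 days.
Total: 821 days.
821 mod 7 = 2, so 2 days after Sunday is Tuesday.

Tuesday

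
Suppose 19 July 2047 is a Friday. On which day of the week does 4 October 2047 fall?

Friday

July 2047: 31 − 19 = 12 days remain.
Then August (31), September (30): 31 + 30 = 61 days.
October 1–4, 2047: 4 days.
Total: 12 + 61 + 4 = 77 days.
77 is a multiple of 7, so 4 October 2047 falls on the same weekday: Friday.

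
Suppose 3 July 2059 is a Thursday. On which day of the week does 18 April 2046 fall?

Count forward from the earlier date (April 18, 2046) to the later (July 3, 2059):
Day-of-year of April 18, 2046: 108.
Day-of-year of July 3, 2059: 184.
2046 has 365 days, so 365 − 108 = 257 days remain in 2046.
Full years 2047–2058: 9 common + 3 leap = 9×365 + 3×366 = 4383 days.
Total: 257 + 4383 + 184 = 4824 days.
4824 mod 7 = 1, so 1 day before Thursday is Wednesday.

Wednesday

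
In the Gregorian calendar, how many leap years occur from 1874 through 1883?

2

Years divisible by 4 in [1874, 1883]: 1876, 1880.
No century exceptions apply. Count: 2.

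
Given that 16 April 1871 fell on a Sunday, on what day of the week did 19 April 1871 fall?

Wednesday

Within April 1871: 19 − 16 = 3 days.
3 mod 7 = 3, so 3 days after Sunday is Wednesday.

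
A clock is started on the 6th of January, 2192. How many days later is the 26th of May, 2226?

From January 6, 2192 to January 6, 2226: 34 years, of which 8 contain a Feb 29 — 26×365 + 8×366 = 12418 days.
(2200 is not a leap year (divisible by 100 but not 400).)
January 2226: 31 − 6 = 25 days remain.
Then February 2226 (28), March (31), April (30): 28 + 31 + 30 = 89 days.
May 1–26, 2226: 26 days.
Residual: 140 days.
Total: 12558 days.

12558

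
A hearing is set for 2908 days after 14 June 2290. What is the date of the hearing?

31 May 2298

Count 2908 days after June 14, 2290:
Day-of-year of June 14, 2290: 165.
Day-of-year of May 31, 2298: 151.
2290 has 365 days, so 365 − 165 = 200 days remain in 2290.
Full years 2291–2297: 5 common + 2 leap = 5×365 + 2×366 = 2557 days.
Total: 200 + 2557 + 151 = 2908 days.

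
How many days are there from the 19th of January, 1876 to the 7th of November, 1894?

6867

Day-of-year of January 19, 1876: 19.
Day-of-year of November 7, 1894: 311.
1876 has 366 days, so 366 − 19 = 347 days remain in 1876.
Full years 1877–1893: 13 common + 4 leap = 13×365 + 4×366 = 6209 days.
Total: 347 + 6209 + 311 = 6867 days.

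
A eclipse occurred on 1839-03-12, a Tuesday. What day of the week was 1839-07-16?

Tuesday

March 1839: 31 − 12 = 19 days remain.
Then April (30), May (31), June (30): 30 + 31 + 30 = 91 days.
July 1–16, 1839: 16 days.
Total: 19 + 91 + 16 = 126 days.
126 is a multiple of 7, so 1839-07-16 falls on the same weekday: Tuesday.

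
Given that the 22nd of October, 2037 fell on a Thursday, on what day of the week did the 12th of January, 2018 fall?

Friday

Count forward from the earlier date (January 12, 2018) to the later (October 22, 2037):
From January 12, 2018 to January 12, 2037: 19 years, of which 5 contain a Feb 29 — 14×365 + 5×366 = 6940 days.
January 2037: 31 − 12 = 19 days remain.
Then February 2037 (28), March (31), April (30), May (31), June (30), July (31), August (31), September (30): 28 + 31 + 30 + 31 + 30 + 31 + 31 + 30 = 242 days.
October 1–22, 2037: 22 days.
Residual: 283 days.
Total: 7223 days.
7223 mod 7 = 6, so 6 days before Thursday is Friday.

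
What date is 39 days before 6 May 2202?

28 March 2202

Count 39 days before May 6, 2202:
March 2202: 31 − 28 = 3 days remain.
Then April (30): 30 days.
May 1–6, 2202: 6 days.
Total: 3 + 30 + 6 = 39 days.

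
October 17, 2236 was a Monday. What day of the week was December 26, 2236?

October 2236: 31 − 17 = 14 days remain.
Then November (30): 30 days.
December 1–26, 2236: 26 days.
Total: 14 + 30 + 26 = 70 days.
70 is a multiple of 7, so December 26, 2236 falls on the same weekday: Monday.

Monday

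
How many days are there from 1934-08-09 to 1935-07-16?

341

August 1934: 31 − 9 = 22 days remain.
Then 10 full months totalling 303 days.
July 1–16, 1935: 16 days.
Residual: 341 days.
Total: 341 days.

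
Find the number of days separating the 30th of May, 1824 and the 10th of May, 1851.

From May 30, 1824 to May 30, 1850: 26 years, of which 6 contain a Feb 29 — 20×365 + 6×366 = 9496 days.
May 1850: 31 − 30 = 1 day remains.
Then 11 full months totalling 334 days.
May 1–10, 1851: 10 days.
Residual: 345 days.
Total: 9841 days.

9841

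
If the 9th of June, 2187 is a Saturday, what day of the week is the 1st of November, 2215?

Wednesday

Day-of-year of June 9, 2187: 160.
Day-of-year of November 1, 2215: 305.
2187 has 365 days, so 365 − 160 = 205 days remain in 2187.
Full years 2188–2214: 21 common + 6 leap = 21×365 + 6×366 = 9861 days.
Total: 205 + 9861 + 305 = 10371 days.
10371 mod 7 = 4, so 4 days after Saturday is Wednesday.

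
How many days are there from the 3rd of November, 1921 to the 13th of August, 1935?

From November 3, 1921 to November 3, 1934: 13 years, of which 3 contain a Feb 29 — 10×365 + 3×366 = 4748 days.
November 1934: 30 − 3 = 27 days remain.
Then December (31), January (31), February 1935 (28), March (31), April (30), May (31), June (30), July (31): 31 + 31 + 28 + 31 + 30 + 31 + 30 + 31 = 243 days.
August 1–13, 1935: 13 days.
Residual: 283 days.
Total: 5031 days.

5031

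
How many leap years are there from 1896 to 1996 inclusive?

Years divisible by 4: 1896, 1900, …, 1996 — 26 in all.
Of these, 1900 is divisible by 100 but not 400, so not leap.
Leap years: 26 − 1 = 25.

25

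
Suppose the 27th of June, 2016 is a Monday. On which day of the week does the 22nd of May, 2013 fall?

Count forward from the earlier date (May 22, 2013) to the later (June 27, 2016):
Day-of-year of May 22, 2013: 142.
Day-of-year of June 27, 2016: 179.
2013 has 365 days, so 365 − 142 = 223 days remain in 2013.
Full years: 2014: 365; 2015: 365. Sum = 730.
Total: 223 + 730 + 179 = 1132 days.
1132 mod 7 = 5, so 5 days before Monday is Wednesday.

Wednesday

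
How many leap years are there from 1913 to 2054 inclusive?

Years divisible by 4: 1916, 1920, …, 2052 — 35 in all.
2000 is divisible by 400, so still leap.
No century exceptions apply. Count: 35.

35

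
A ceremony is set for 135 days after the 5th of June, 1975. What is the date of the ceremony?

the 18th of October, 1975

Count 135 days after June 5, 1975:
June 1975: 30 − 5 = 25 days remain.
Then July (31), August (31), September (30): 31 + 31 + 30 = 92 days.
October 1–18, 1975: 18 days.
Total: 25 + 92 + 18 = 135 days.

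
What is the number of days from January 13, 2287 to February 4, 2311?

Day-of-year of January 13, 2287: 13.
Day-of-year of February 4, 2311: 35.
2287 has 365 days, so 365 − 13 = 352 days remain in 2287.
Full years 2288–2310: 18 common + 5 leap = 18×365 + 5×366 = 8400 days.
Total: 352 + 8400 + 35 = 8787 days.

8787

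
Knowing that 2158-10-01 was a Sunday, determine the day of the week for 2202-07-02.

Day-of-year of October 1, 2158: 274.
Day-of-year of July 2, 2202: 183.
2158 has 365 days, so 365 − 274 = 91 days remain in 2158.
Full years 2159–2201: 33 common + 10 leap = 33×365 + 10×366 = 15705 days.
Total: 91 + 15705 + 183 = 15979 days.
15979 mod 7 = 5, so 5 days after Sunday is Friday.

Friday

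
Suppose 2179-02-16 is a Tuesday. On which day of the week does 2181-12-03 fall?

Day-of-year of February 16, 2179: 47.
Day-of-year of December 3, 2181: 337.
2179 has 365 days, so 365 − 47 = 318 days remain in 2179.
Full years: 2180: 366. Sum = 366.
Total: 318 + 366 + 337 = 1021 days.
1021 mod 7 = 6, so 6 days after Tuesday is Monday.

Monday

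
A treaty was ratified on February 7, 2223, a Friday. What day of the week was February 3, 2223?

Monday

Count forward from the earlier date (February 3, 2223) to the later (February 7, 2223):
Within February 2223: 7 − 3 = 4 days.
4 mod 7 = 4, so 4 days before Friday is Monday.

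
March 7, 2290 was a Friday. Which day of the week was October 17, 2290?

March 2290: 31 − 7 = 24 days remain.
Then April (30), May (31), June (30), July (31), August (31), September (30): 30 + 31 + 30 + 31 + 31 + 30 = 183 days.
October 1–17, 2290: 17 days.
Total: 24 + 183 + 17 = 224 days.
224 is a multiple of 7, so October 17, 2290 falls on the same weekday: Friday.

Friday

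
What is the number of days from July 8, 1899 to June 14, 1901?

706

July 1899: 31 − 8 = 23 days remain.
Then 22 full months totalling 669 days.
June 1–14, 1901: 14 days.
Total: 23 + 669 + 14 = 706 days.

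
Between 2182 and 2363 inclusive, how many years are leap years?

43

Years divisible by 4: 2184, 2188, …, 2360 — 45 in all.
Of these, 2200, 2300 are divisible by 100 but not 400, so not leap.
Leap years: 45 − 2 = 43.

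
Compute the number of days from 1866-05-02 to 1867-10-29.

May 2, 1866 → May 2, 1867: 365 days.
May 1867: 31 − 2 = 29 days remain.
Then June (30), July (31), August (31), September (30): 30 + 31 + 31 + 30 = 122 days.
October 1–29, 1867: 29 days.
Residual: 180 days.
Total: 545 days.

545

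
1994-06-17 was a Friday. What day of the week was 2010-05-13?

Thursday

Day-of-year of June 17, 1994: 168.
Day-of-year of May 13, 2010: 133.
1994 has 365 days, so 365 − 168 = 197 days remain in 1994.
Full years 1995–2009: 11 common + 4 leap = 11×365 + 4×366 = 5479 days.
Total: 197 + 5479 + 133 = 5809 days.
5809 mod 7 = 6, so 6 days after Friday is Thursday.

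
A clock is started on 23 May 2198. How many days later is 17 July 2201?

1150

May 23, 2198 → May 23, 2199: 365 days.
May 23, 2199 → May 23, 2200: 365 days (2200 is not a leap year (divisible by 100 but not 400)).
May 23, 2200 → May 23, 2201: 365 days.
May 2201: 31 − 23 = 8 days remain.
Then June (30): 30 days.
July 1–17, 2201: 17 days.
Residual: 55 days.
Total: 1150 days.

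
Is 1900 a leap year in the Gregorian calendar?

1900 is not a leap year (divisible by 100 but not 400).

No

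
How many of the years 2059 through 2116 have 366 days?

Years divisible by 4: 2060, 2064, …, 2116 — 15 in all.
Of these, 2100 is divisible by 100 but not 400, so not leap.
Leap years: 15 − 1 = 14.

14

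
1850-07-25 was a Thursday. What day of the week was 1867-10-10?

Thursday

From July 25, 1850 to July 25, 1867: 17 years, of which 4 contain a Feb 29 — 13×365 + 4×366 = 6209 days.
July 1867: 31 − 25 = 6 days remain.
Then August (31), September (30): 31 + 30 = 61 days.
October 1–10, 1867: 10 days.
Residual: 77 days.
Total: 6286 days.
6286 is a multiple of 7, so 1867-10-10 falls on the same weekday: Thursday.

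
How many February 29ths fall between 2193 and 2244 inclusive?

12

Years divisible by 4: 2196, 2200, …, 2244 — 13 in all.
Of these, 2200 is divisible by 100 but not 400, so not leap.
Leap years: 13 − 1 = 12.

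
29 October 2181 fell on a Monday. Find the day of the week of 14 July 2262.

Monday

Day-of-year of October 29, 2181: 302.
Day-of-year of July 14, 2262: 195.
2181 has 365 days, so 365 − 302 = 63 days remain in 2181.
Full years 2182–2261: 61 common + 19 leap = 61×365 + 19×366 = 29219 days.
Total: 63 + 29219 + 195 = 29477 days.
29477 is a multiple of 7, so 14 July 2262 falls on the same weekday: Monday.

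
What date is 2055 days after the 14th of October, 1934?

the 30th of May, 1940

Count 2055 days after October 14, 1934:
October 14, 1934 → October 14, 1935: 365 days.
October 14, 1935 → October 14, 1936: 366 days (1936 is a leap year).
October 14, 1936 → October 14, 1937: 365 days.
October 14, 1937 → October 14, 1938: 365 days.
October 14, 1938 → October 14, 1939: 365 days.
October 1939: 31 − 14 = 17 days remain.
Then November (30), December (31), January (31), February 1940 (29), March (31), April (30): 30 + 31 + 31 + 29 + 31 + 30 = 182 days.
May 1–30, 1940: 30 days.
Residual: 229 days.
Total: 2055 days.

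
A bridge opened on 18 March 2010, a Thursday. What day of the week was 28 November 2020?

From March 18, 2010 to March 18, 2020: 10 years, of which 3 contain a Feb 29 — 7×365 + 3×366 = 3653 days.
March 2020: 31 − 18 = 13 days remain.
Then April (30), May (31), June (30), July (31), August (31), September (30), October (31): 30 + 31 + 30 + 31 + 31 + 30 + 31 = 214 days.
November 1–28, 2020: 28 days.
Residual: 255 days.
Total: 3908 days.
3908 mod 7 = 2, so 2 days after Thursday is Saturday.

Saturday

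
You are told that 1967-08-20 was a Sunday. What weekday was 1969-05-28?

Day-of-year of August 20, 1967: 232.
Day-of-year of May 28, 1969: 148.
1967 has 365 days, so 365 − 232 = 133 days remain in 1967.
Full years: 1968: 366. Sum = 366.
Total: 133 + 366 + 148 = 647 days.
647 mod 7 = 3, so 3 days after Sunday is Wednesday.

Wednesday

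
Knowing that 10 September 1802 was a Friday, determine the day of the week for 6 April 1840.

Day-of-year of September 10, 1802: 253.
Day-of-year of April 6, 1840: 97.
1802 has 365 days, so 365 − 253 = 112 days remain in 1802.
Full years 1803–1839: 28 common + 9 leap = 28×365 + 9×366 = 13514 days.
Total: 112 + 13514 + 97 = 13723 days.
13723 mod 7 = 3, so 3 days after Friday is Monday.

Monday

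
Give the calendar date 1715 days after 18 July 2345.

29 March 2350

Count 1715 days after July 18, 2345:
July 18, 2345 → July 18, 2346: 365 days.
July 18, 2346 → July 18, 2347: 365 days.
July 18, 2347 → July 18, 2348: 366 days (2348 is a leap year).
July 18, 2348 → July 18, 2349: 365 days.
July 2349: 31 − 18 = 13 days remain.
Then August (31), September (30), October (31), November (30), December (31), January (31), February 2350 (28): 31 + 30 + 31 + 30 + 31 + 31 + 28 = 212 days.
March 1–29, 2350: 29 days.
Residual: 254 days.
Total: 1715 days.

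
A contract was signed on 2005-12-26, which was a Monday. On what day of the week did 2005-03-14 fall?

Monday

Count forward from the earlier date (March 14, 2005) to the later (December 26, 2005):
March 2005: 31 − 14 = 17 days remain.
Then April (30), May (31), June (30), July (31), August (31), September (30), October (31), November (30): 30 + 31 + 30 + 31 + 31 + 30 + 31 + 30 = 244 days.
December 1–26, 2005: 26 days.
Total: 17 + 244 + 26 = 287 days.
287 is a multiple of 7, so 2005-03-14 falls on the same weekday: Monday.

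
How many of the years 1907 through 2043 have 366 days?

Years divisible by 4: 1908, 1912, …, 2040 — 34 in all.
2000 is divisible by 400, so still leap.
No century exceptions apply. Count: 34.

34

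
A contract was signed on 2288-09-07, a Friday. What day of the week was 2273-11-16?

Count forward from the earlier date (November 16, 2273) to the later (September 7, 2288):
Day-of-year of November 16, 2273: 320.
Day-of-year of September 7, 2288: 251.
2273 has 365 days, so 365 − 320 = 45 days remain in 2273.
Full years 2274–2287: 11 common + 3 leap = 11×365 + 3×366 = 5113 days.
Total: 45 + 5113 + 251 = 5409 days.
5409 mod 7 = 5, so 5 days before Friday is Sunday.

Sunday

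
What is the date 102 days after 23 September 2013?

3 January 2014

Count 102 days after September 23, 2013:
September 2013: 30 − 23 = 7 days remain.
Then October (31), November (30), December (31): 31 + 30 + 31 = 92 days.
January 1–3, 2014: 3 days.
Total: 7 + 92 + 3 = 102 days.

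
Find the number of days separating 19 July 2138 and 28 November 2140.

863

Day-of-year of July 19, 2138: 200.
Day-of-year of November 28, 2140: 333.
2138 has 365 days, so 365 − 200 = 165 days remain in 2138.
Full years: 2139: 365. Sum = 365.
Total: 165 + 365 + 333 = 863 days.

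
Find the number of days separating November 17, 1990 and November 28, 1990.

Within November 1990: 28 − 17 = 11 days.

11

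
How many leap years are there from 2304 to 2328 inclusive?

Years divisible by 4 in [2304, 2328]: 2304, 2308, 2312, 2316, 2320, 2324, 2328.
No century exceptions apply. Count: 7.

7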